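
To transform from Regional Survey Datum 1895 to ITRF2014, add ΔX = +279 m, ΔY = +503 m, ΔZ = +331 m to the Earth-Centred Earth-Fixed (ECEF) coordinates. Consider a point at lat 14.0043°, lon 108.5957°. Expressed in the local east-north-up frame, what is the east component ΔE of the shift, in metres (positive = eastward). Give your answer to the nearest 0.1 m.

At φ = 14.0043°, λ = 108.5957°: sin φ = 0.241995, cos φ = 0.970278, sin λ = 0.947792, cos λ = -0.318888.
ΔE = −sin λ·ΔX + cos λ·ΔY = −(0.947792)·(279) + (-0.318888)·(503) = -424.83 m.

ΔE = -424.8 m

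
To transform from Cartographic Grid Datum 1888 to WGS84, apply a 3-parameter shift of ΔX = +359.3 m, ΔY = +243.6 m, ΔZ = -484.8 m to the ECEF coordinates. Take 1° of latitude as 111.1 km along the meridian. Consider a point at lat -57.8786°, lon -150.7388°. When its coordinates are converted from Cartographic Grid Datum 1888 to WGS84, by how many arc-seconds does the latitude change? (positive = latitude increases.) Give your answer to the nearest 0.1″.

Δφ = -20.2″

sin φ = -0.846923, cos φ = 0.531715, sin λ = -0.488792, cos λ = -0.872400.
North component: ΔN = −sin φ cos λ·ΔX − sin φ sin λ·ΔY + cos φ·ΔZ = −(-0.846923)(-0.872400)(359.3) − (-0.846923)(-0.488792)(243.6) + (0.531715)(-484.8) = -624.09 m.
1° of latitude spans 111100 m, so Δφ = -624.09 / 111100 × 3600 = -20.223″.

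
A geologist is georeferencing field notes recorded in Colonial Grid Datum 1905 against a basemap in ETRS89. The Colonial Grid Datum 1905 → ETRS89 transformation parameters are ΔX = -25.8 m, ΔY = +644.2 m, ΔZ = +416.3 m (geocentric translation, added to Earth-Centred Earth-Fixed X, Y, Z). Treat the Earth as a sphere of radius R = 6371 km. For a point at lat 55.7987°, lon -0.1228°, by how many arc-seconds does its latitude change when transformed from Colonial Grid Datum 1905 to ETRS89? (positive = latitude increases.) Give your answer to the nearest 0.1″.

Δφ = 8.3″

sin φ = 0.827068, cos φ = 0.562102, sin λ = -0.002143, cos λ = 0.999998.
North component: ΔN = −sin φ cos λ·ΔX − sin φ sin λ·ΔY + cos φ·ΔZ = −(0.827068)(0.999998)(-25.8) − (0.827068)(-0.002143)(644.2) + (0.562102)(416.3) = 256.48 m.
1° of latitude spans πR/180 = 111195 m, so Δφ = 256.48 / 111195 × 3600 = 8.304″.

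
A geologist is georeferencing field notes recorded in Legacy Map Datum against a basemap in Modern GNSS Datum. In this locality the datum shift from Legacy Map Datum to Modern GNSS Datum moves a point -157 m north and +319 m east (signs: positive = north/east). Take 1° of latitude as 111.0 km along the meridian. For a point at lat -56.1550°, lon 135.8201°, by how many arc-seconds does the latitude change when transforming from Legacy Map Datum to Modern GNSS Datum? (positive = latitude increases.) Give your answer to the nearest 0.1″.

Δφ = -5.1″

1° of latitude = 111.0 km, so Δφ = -157.0 / 111000 = -0.0014144° = -5.092″.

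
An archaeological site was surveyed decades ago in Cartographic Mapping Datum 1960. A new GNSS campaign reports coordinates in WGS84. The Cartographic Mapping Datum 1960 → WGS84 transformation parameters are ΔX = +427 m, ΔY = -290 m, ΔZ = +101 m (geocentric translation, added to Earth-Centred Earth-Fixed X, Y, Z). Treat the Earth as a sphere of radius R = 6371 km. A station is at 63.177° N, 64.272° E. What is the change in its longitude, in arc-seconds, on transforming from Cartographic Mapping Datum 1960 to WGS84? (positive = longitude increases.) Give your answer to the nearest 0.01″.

Δλ = -36.63″

sin φ = 0.892405, cos φ = 0.451236, sin λ = 0.900865, cos λ = 0.434099.
East component: ΔE = −sin λ·ΔX + cos λ·ΔY = −(0.900865)(427) + (0.434099)(-290) = -510.56 m.
1° of latitude spans πR/180 = 111195 m; at latitude φ, 1° of longitude spans that × cos φ = 50175.1 m, so Δλ = -510.56 / 50175.1 × 3600 = -36.632″.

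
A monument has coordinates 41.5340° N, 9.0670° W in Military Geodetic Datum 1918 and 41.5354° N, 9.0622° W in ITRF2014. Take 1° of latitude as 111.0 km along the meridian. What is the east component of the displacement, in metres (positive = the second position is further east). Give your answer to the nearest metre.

ΔE = 399 m

Δφ = 41.5354° − 41.5340° = +0.0014°; Δλ = -9.0622° − -9.0670° = +0.0048°.
ΔN = Δφ × 111000 = 155.4 m; ΔE = Δλ × 111000 × cos(41.5340°) = +0.0048 × 111000 × 0.748562 = 398.8 m.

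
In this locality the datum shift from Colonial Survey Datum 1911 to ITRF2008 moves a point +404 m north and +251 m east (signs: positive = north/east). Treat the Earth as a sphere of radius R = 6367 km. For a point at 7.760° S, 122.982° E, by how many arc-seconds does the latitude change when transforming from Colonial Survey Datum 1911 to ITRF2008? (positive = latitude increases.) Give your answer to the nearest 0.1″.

Δφ = 13.1″

On a sphere of radius R, 1 rad of latitude = R, so Δφ = ΔN / R = 404.0 / 6367000 = 6.3452e-05 rad = 13.088″.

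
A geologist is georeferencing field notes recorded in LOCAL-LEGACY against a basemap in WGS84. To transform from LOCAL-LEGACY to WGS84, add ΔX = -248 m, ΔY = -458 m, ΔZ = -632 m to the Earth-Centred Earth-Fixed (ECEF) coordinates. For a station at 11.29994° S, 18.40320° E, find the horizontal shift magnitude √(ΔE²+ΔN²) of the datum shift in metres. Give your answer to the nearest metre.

The local east axis at (φ, λ) is (−sin λ, cos λ, 0), so ΔE = −sin(18.40320°)·(-248) + cos(18.40320°)·(-458) = -356.28 m.
The local north axis is (−sin φ cos λ, −sin φ sin λ, cos φ), giving ΔN = -46.109 − 28.332 − 619.749 = -694.19 m.
Horizontal magnitude = √(ΔE² + ΔN²) = √((-356.28)² + (-694.19)²) = 780.28 m.

780 m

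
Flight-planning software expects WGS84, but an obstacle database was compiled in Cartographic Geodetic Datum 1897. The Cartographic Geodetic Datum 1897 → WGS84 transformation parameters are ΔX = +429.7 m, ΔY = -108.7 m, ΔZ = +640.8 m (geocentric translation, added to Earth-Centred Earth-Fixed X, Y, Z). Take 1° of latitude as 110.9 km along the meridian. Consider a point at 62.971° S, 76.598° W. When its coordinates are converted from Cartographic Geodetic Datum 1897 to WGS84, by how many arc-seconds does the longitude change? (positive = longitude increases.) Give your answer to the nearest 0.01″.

sin φ = -0.890777, cos φ = 0.454441, sin λ = -0.972768, cos λ = 0.231782.
East component: ΔE = −sin λ·ΔX + cos λ·ΔY = −(-0.972768)(429.7) + (0.231782)(-108.7) = 392.80 m.
1° of latitude spans 110900 m; at latitude φ, 1° of longitude spans that × cos φ = 50397.6 m, so Δλ = 392.80 / 50397.6 × 3600 = 28.059″.

Δλ = 28.06″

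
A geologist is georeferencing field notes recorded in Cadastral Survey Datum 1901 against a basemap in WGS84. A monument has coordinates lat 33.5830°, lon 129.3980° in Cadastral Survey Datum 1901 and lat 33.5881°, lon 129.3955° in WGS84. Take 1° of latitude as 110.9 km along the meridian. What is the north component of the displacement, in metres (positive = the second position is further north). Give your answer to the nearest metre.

Δφ = 33.5881° − 33.5830° = +0.0051°; Δλ = 129.3955° − 129.3980° = -0.0025°.
ΔN = Δφ × 110900 = 565.6 m; ΔE = Δλ × 110900 × cos(33.5830°) = -0.0025 × 110900 × 0.833085 = -231.0 m.

ΔN = 566 m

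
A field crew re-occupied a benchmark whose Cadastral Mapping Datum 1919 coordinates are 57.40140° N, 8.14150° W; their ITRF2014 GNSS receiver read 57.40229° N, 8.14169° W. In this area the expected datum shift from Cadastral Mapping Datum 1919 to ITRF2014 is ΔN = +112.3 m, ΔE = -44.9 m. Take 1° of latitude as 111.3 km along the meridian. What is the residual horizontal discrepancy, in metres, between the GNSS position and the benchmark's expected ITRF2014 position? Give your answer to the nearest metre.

Observed coordinate differences: Δφ = +0.00089°, Δλ = -0.00019°.
Converting to metres (1° lat = 111300 m, cos φ = 0.538750): observed ΔN = 99.1 m, observed ΔE = -11.4 m.
Subtracting the expected shift leaves a residual of 99.1 − (112.3) = -13.2 m north and -11.4 − (-44.9) = 33.5 m east.
Residual distance = √((-13.2)² + 33.5²) = 36.0 m.

36 m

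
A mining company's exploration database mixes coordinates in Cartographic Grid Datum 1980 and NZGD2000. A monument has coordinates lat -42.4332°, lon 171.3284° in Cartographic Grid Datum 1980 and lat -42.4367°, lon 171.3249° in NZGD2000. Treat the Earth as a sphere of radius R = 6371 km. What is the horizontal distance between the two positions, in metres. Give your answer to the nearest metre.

Δφ = -42.4367° − -42.4332° = -0.0035°; Δλ = 171.3249° − 171.3284° = -0.0035°.
1° along a meridian = πR/180 = 111195 m.
ΔN = Δφ × 111195 = -389.2 m; ΔE = Δλ × 111195 × cos(-42.4332°) = -0.0035 × 111195 × 0.738064 = -287.2 m.
Distance = √(ΔE² + ΔN²) = √((-287.2)² + (-389.2)²) = 483.7 m.

484 m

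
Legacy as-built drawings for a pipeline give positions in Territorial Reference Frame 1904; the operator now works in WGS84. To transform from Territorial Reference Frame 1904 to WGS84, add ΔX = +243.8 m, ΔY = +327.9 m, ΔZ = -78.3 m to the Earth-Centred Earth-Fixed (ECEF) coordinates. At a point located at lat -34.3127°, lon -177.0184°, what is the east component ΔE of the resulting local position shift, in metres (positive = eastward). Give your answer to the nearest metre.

The local east axis at (φ, λ) is (−sin λ, cos λ, 0), so ΔE = −sin(-177.0184°)·243.8 + cos(-177.0184°)·327.9 = -314.77 m.

ΔE = -315 m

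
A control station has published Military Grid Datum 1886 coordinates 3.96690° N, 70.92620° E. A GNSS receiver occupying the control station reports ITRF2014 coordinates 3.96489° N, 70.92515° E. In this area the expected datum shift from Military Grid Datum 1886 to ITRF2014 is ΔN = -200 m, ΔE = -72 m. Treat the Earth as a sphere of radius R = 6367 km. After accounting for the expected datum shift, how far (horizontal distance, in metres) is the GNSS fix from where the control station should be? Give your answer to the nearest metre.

50 m

Observed coordinate differences: Δφ = -0.00201°, Δλ = -0.00105°.
Converting to metres (1° lat = 111125 m, cos φ = 0.997604): observed ΔN = -223.4 m, observed ΔE = -116.4 m.
Subtracting the expected shift leaves a residual of -223.4 − (-200) = -23.4 m north and -116.4 − (-72) = -44.4 m east.
Residual distance = √((-23.4)² + (-44.4)²) = 50.2 m.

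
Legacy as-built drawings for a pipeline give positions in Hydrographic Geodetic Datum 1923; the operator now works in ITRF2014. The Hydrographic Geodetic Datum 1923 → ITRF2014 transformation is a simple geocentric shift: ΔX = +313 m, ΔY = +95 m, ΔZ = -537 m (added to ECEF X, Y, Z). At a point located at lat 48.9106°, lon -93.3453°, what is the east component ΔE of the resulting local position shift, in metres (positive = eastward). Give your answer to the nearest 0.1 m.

The local east axis at (φ, λ) is (−sin λ, cos λ, 0), so ΔE = −sin(-93.3453°)·313 + cos(-93.3453°)·95 = 306.92 m.

ΔE = 306.9 m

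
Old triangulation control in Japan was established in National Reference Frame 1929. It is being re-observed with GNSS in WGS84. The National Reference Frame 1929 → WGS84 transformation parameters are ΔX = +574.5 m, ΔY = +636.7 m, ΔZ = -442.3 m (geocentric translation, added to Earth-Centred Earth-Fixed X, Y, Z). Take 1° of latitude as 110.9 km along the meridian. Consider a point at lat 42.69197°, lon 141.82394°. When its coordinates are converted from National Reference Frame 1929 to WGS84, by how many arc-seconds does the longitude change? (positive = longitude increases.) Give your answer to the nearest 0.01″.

Δλ = -37.79″

sin φ = 0.678057, cos φ = 0.735010, sin λ = 0.618080, cos λ = -0.786115.
East component: ΔE = −sin λ·ΔX + cos λ·ΔY = −(0.618080)(574.5) + (-0.786115)(636.7) = -855.61 m.
1° of latitude spans 110900 m; at latitude φ, 1° of longitude spans that × cos φ = 81512.6 m, so Δλ = -855.61 / 81512.6 × 3600 = -37.788″.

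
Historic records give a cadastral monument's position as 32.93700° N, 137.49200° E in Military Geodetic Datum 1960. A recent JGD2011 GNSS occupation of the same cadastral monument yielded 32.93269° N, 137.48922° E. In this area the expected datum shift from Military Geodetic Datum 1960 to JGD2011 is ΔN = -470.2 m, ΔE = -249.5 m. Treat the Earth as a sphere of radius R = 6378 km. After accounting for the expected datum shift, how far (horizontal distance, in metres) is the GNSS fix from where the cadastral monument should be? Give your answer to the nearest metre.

14 m

Observed coordinate differences: Δφ = -0.00431°, Δλ = -0.00278°.
Converting to metres (1° lat = 111317 m, cos φ = 0.839269): observed ΔN = -479.8 m, observed ΔE = -259.7 m.
Subtracting the expected shift leaves a residual of -479.8 − (-470.2) = -9.6 m north and -259.7 − (-249.5) = -10.2 m east.
Residual distance = √((-9.6)² + (-10.2)²) = 14.0 m.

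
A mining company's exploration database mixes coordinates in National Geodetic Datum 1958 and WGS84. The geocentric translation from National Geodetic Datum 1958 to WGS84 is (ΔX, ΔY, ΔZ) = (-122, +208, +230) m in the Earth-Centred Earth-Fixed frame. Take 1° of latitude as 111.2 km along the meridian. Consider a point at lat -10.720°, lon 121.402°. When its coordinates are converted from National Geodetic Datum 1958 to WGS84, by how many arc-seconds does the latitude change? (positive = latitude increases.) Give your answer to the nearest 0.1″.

sin φ = -0.186010, cos φ = 0.982548, sin λ = 0.853533, cos λ = -0.521039.
North component: ΔN = −sin φ cos λ·ΔX − sin φ sin λ·ΔY + cos φ·ΔZ = −(-0.186010)(-0.521039)(-122) − (-0.186010)(0.853533)(208) + (0.982548)(230) = 270.83 m.
1° of latitude spans 111200 m, so Δφ = 270.83 / 111200 × 3600 = 8.768″.

Δφ = 8.8″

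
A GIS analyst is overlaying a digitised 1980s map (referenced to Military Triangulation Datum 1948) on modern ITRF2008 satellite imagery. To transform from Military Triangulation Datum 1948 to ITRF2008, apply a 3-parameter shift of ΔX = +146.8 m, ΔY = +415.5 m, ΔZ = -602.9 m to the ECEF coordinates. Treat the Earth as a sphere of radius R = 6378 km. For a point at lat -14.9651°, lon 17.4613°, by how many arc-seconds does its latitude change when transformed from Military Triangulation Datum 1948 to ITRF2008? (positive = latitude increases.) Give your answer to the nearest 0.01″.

sin φ = -0.258231, cos φ = 0.966083, sin λ = 0.300062, cos λ = 0.953920.
North component: ΔN = −sin φ cos λ·ΔX − sin φ sin λ·ΔY + cos φ·ΔZ = −(-0.258231)(0.953920)(146.8) − (-0.258231)(0.300062)(415.5) + (0.966083)(-602.9) = -514.10 m.
1° of latitude spans πR/180 = 111317 m, so Δφ = -514.10 / 111317 × 3600 = -16.626″.

Δφ = -16.63″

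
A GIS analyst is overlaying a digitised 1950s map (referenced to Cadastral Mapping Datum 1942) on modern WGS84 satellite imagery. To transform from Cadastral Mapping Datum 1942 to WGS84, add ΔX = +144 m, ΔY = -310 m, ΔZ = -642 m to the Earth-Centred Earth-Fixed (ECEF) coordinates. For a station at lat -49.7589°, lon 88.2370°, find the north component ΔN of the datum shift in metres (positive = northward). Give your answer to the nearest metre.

ΔN = -648 m

The local north axis is (−sin φ cos λ, −sin φ sin λ, cos φ), giving ΔN = 3.382 − 236.521 − 414.735 = -647.87 m.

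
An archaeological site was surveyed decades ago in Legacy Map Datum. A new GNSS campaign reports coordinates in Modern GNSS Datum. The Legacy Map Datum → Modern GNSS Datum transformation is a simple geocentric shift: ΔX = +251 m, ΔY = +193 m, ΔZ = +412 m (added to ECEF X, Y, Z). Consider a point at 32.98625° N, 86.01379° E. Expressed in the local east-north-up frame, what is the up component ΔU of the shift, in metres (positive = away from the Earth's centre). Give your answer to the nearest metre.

ΔU = 400 m

At φ = 32.98625°, λ = 86.01379°: sin φ = 0.544438, cos φ = 0.838801, sin λ = 0.997581, cos λ = 0.069516.
ΔU = cos φ cos λ·ΔX + cos φ sin λ·ΔY + sin φ·ΔZ = (0.838801)(0.069516)(251) + (0.838801)(0.997581)(193) + (0.544438)(412) = 400.44 m.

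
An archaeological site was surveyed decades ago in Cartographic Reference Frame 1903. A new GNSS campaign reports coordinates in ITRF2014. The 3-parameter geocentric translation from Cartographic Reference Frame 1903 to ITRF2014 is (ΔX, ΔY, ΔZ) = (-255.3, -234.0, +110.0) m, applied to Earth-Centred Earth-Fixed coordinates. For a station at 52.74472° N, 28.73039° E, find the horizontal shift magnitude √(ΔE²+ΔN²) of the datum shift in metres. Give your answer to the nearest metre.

344 m

At φ = 52.74472°, λ = 28.73039°: sin φ = 0.795946, cos φ = 0.605367, sin λ = 0.480689, cos λ = 0.876891.
ΔE = −sin λ·ΔX + cos λ·ΔY = −(0.480689)·(-255.3) + (0.876891)·(-234.0) = -82.47 m.
ΔN = −sin φ cos λ·ΔX − sin φ sin λ·ΔY + cos φ·ΔZ = −(0.795946)(0.876891)(-255.3) − (0.795946)(0.480689)(-234.0) + (0.605367)(110.0) = 334.31 m.
Horizontal magnitude = √(ΔE² + ΔN²) = √((-82.47)² + 334.31²) = 344.33 m.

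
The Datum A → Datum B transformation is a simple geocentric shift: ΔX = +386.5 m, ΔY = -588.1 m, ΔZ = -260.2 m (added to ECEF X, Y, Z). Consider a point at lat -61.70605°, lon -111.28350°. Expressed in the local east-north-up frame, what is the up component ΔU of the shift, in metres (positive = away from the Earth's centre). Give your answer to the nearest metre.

ΔU = 422 m

The local up (radial) axis is (cos φ cos λ, cos φ sin λ, sin φ), giving ΔU = -66.498 + 259.744 + 229.113 = 422.36 m.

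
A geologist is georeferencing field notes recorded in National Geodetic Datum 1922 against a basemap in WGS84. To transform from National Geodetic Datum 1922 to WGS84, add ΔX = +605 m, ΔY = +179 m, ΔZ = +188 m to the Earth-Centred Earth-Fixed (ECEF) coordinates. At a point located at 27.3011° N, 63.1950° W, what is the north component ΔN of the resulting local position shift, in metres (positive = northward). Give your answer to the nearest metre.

The local north axis is (−sin φ cos λ, −sin φ sin λ, cos φ), giving ΔN = -125.137 + 73.279 + 167.058 = 115.20 m.

ΔN = 115 m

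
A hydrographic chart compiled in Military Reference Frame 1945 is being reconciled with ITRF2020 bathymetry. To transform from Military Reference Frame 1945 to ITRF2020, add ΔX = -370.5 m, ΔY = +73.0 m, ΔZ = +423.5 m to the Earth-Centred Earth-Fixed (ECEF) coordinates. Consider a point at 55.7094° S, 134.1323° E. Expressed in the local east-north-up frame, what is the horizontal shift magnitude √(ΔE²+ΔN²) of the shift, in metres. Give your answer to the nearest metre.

540 m

At φ = -55.7094°, λ = 134.1323°: sin φ = -0.826191, cos φ = 0.563391, sin λ = 0.717734, cos λ = -0.696318.
ΔE = −sin λ·ΔX + cos λ·ΔY = −(0.717734)·(-370.5) + (-0.696318)·(73.0) = 215.09 m.
ΔN = −sin φ cos λ·ΔX − sin φ sin λ·ΔY + cos φ·ΔZ = −(-0.826191)(-0.696318)(-370.5) − (-0.826191)(0.717734)(73.0) + (0.563391)(423.5) = 495.03 m.
Horizontal magnitude = √(ΔE² + ΔN²) = √(215.09² + 495.03²) = 539.74 m.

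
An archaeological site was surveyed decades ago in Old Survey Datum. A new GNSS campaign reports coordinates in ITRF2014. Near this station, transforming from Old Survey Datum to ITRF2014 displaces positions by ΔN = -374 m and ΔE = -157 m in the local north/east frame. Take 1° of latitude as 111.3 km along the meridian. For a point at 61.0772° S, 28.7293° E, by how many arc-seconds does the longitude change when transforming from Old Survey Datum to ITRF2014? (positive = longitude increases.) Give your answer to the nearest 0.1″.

Δλ = -10.5″

At latitude -61.0772°, cos φ = 0.483631.
1° of longitude at this latitude = 111.3 × cos φ = 53.83 km, so Δλ = -157.0 / 53828.1 = -0.0029167° = -10.500″.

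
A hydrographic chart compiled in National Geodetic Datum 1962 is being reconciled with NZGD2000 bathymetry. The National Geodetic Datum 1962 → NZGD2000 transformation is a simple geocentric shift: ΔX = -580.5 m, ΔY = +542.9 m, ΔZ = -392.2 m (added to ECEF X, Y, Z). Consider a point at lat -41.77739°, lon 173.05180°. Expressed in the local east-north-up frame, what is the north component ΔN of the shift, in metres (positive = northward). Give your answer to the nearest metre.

ΔN = 135 m

The local north axis is (−sin φ cos λ, −sin φ sin λ, cos φ), giving ΔN = 383.911 + 43.756 − 292.479 = 135.19 m.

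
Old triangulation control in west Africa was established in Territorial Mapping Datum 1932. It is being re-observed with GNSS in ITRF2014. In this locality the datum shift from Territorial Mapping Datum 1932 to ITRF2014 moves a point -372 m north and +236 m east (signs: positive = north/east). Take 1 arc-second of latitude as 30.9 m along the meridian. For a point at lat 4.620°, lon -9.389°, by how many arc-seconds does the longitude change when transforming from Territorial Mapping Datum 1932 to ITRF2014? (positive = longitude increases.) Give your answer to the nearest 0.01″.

Δλ = 7.66″

At latitude 4.620°, cos φ = 0.996751.
1″ of longitude at this latitude = 30.90 × cos φ = 30.7996 m, so Δλ = 236.0 / 30.7996 = 7.662″.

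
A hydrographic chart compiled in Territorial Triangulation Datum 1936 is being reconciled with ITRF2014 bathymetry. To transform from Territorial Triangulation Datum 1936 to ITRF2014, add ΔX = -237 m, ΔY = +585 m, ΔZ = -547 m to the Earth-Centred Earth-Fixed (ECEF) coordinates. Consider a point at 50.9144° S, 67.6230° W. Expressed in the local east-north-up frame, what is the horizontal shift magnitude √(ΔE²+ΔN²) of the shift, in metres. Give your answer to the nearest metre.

At φ = -50.9144°, λ = -67.6230°: sin φ = -0.776205, cos φ = 0.630481, sin λ = -0.924699, cos λ = 0.380699.
ΔE = −sin λ·ΔX + cos λ·ΔY = −(-0.924699)·(-237) + (0.380699)·(585) = 3.56 m.
ΔN = −sin φ cos λ·ΔX − sin φ sin λ·ΔY + cos φ·ΔZ = −(-0.776205)(0.380699)(-237) − (-0.776205)(-0.924699)(585) + (0.630481)(-547) = -834.79 m.
Horizontal magnitude = √(ΔE² + ΔN²) = √(3.56² + (-834.79)²) = 834.80 m.

835 m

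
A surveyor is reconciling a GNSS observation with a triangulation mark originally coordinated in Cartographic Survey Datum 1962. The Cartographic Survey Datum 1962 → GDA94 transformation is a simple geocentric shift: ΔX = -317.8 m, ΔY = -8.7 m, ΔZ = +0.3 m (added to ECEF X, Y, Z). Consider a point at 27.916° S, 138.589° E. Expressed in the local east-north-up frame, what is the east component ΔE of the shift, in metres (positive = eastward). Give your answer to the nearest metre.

The local east axis at (φ, λ) is (−sin λ, cos λ, 0), so ΔE = −sin(138.589°)·(-317.8) + cos(138.589°)·(-8.7) = 216.74 m.

ΔE = 217 m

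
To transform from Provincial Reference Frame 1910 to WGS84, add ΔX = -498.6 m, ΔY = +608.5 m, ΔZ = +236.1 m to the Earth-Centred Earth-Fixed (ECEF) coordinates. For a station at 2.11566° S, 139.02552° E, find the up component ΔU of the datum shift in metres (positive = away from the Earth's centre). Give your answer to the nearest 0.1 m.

The local up (radial) axis is (cos φ cos λ, cos φ sin λ, sin φ), giving ΔU = 376.187 + 398.735 − 8.716 = 766.21 m.

ΔU = 766.2 m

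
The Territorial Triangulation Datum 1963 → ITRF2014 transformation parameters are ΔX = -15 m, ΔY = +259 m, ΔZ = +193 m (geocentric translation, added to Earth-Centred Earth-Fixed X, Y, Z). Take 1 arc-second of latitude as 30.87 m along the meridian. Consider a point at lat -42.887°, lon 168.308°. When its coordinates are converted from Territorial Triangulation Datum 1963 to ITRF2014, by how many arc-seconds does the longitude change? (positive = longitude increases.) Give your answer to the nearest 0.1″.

sin φ = -0.680555, cos φ = 0.732697, sin λ = 0.202651, cos λ = -0.979251.
East component: ΔE = −sin λ·ΔX + cos λ·ΔY = −(0.202651)(-15) + (-0.979251)(259) = -250.59 m.
1° of latitude spans 3600 × 30.87 = 111132 m; at latitude φ, 1° of longitude spans that × cos φ = 81426.1 m, so Δλ = -250.59 / 81426.1 × 3600 = -11.079″.

Δλ = -11.1″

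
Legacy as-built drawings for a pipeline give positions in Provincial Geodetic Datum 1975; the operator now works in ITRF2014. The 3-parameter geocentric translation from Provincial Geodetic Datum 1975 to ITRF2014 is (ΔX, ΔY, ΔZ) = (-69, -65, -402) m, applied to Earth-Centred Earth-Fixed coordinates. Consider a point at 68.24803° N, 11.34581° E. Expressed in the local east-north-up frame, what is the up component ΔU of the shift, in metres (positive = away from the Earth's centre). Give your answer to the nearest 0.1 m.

The local up (radial) axis is (cos φ cos λ, cos φ sin λ, sin φ), giving ΔU = -25.071 − 4.739 − 373.376 = -403.19 m.

ΔU = -403.2 m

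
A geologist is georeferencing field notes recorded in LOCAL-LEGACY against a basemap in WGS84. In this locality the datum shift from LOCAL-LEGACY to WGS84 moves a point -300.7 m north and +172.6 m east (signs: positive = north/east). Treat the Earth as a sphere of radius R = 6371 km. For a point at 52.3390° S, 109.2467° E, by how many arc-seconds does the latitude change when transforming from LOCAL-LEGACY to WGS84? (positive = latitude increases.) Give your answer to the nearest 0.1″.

Δφ = -9.7″

On a sphere of radius R, 1 rad of latitude = R, so Δφ = ΔN / R = -300.7 / 6371000 = -4.7198e-05 rad = -9.735″.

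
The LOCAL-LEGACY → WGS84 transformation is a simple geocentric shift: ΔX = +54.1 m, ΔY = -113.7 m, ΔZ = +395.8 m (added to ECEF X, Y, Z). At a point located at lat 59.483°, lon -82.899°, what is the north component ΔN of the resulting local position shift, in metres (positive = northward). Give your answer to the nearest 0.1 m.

At φ = 59.483°, λ = -82.899°: sin φ = 0.861479, cos φ = 0.507794, sin λ = -0.992330, cos λ = 0.123619.
ΔN = −sin φ cos λ·ΔX − sin φ sin λ·ΔY + cos φ·ΔZ = −(0.861479)(0.123619)(54.1) − (0.861479)(-0.992330)(-113.7) + (0.507794)(395.8) = 98.02 m.

ΔN = 98.0 m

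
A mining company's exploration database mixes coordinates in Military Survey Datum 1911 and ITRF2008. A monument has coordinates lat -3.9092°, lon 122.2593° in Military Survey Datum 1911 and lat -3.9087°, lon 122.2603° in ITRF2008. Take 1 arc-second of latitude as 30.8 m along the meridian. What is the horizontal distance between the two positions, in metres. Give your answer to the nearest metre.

124 m

Δφ = -3.9087° − -3.9092° = +0.0005°; Δλ = 122.2603° − 122.2593° = +0.0010°.
1° of latitude = 3600 × 30.80 = 110880 m.
ΔN = Δφ × 110880 = 55.4 m; ΔE = Δλ × 110880 × cos(-3.9092°) = +0.0010 × 110880 × 0.997673 = 110.6 m.
Distance = √(ΔE² + ΔN²) = √(110.6² + 55.4²) = 123.7 m.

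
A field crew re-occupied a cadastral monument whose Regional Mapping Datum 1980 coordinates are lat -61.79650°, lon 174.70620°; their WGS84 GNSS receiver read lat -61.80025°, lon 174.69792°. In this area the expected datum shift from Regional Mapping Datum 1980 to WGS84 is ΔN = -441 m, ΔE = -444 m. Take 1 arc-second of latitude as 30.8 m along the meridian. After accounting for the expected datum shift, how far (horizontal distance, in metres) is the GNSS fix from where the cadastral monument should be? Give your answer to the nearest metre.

Observed coordinate differences: Δφ = -0.00375°, Δλ = -0.00828°.
Converting to metres (1° lat = 110880 m, cos φ = 0.472605): observed ΔN = -415.8 m, observed ΔE = -433.9 m.
Subtracting the expected shift leaves a residual of -415.8 − (-441) = 25.2 m north and -433.9 − (-444) = 10.1 m east.
Residual distance = √(25.2² + 10.1²) = 27.2 m.

27 m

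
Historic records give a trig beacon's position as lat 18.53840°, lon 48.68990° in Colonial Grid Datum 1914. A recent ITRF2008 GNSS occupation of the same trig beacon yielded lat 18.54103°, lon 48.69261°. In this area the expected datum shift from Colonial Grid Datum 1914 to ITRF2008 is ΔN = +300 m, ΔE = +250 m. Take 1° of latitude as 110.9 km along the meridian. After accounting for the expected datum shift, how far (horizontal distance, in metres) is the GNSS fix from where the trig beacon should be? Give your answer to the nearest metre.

Observed coordinate differences: Δφ = +0.00263°, Δλ = +0.00271°.
Converting to metres (1° lat = 110900 m, cos φ = 0.948111): observed ΔN = 291.7 m, observed ΔE = 284.9 m.
Subtracting the expected shift leaves a residual of 291.7 − (300) = -8.3 m north and 284.9 − (250) = 34.9 m east.
Residual distance = √((-8.3)² + 34.9²) = 35.9 m.

36 m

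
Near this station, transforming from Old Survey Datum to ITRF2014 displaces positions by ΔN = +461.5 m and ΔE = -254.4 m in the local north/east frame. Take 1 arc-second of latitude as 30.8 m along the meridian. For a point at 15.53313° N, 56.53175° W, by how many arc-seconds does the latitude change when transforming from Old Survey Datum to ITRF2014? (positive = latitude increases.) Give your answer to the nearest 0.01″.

1″ of latitude = 30.80 m, so Δφ = 461.5 / 30.80 = 14.984″.

Δφ = 14.98″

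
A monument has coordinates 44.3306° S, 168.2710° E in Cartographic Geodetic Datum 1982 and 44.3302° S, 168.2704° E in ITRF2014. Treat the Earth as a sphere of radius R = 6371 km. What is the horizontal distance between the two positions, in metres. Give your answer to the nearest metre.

65 m

Δφ = -44.3302° − -44.3306° = +0.0004°; Δλ = 168.2704° − 168.2710° = -0.0006°.
1° along a meridian = πR/180 = 111195 m.
ΔN = Δφ × 111195 = 44.5 m; ΔE = Δλ × 111195 × cos(-44.3306°) = -0.0006 × 111195 × 0.715320 = -47.7 m.
Distance = √(ΔE² + ΔN²) = √((-47.7)² + 44.5²) = 65.2 m.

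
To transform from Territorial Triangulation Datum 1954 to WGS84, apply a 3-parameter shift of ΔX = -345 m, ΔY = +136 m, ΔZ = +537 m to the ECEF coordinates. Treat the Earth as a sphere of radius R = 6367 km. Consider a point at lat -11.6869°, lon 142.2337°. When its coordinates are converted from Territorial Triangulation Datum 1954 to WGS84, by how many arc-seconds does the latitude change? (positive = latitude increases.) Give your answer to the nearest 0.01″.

Δφ = 19.37″

sin φ = -0.202563, cos φ = 0.979269, sin λ = 0.612442, cos λ = -0.790515.
North component: ΔN = −sin φ cos λ·ΔX − sin φ sin λ·ΔY + cos φ·ΔZ = −(-0.202563)(-0.790515)(-345) − (-0.202563)(0.612442)(136) + (0.979269)(537) = 597.98 m.
1° of latitude spans πR/180 = 111125 m, so Δφ = 597.98 / 111125 × 3600 = 19.372″.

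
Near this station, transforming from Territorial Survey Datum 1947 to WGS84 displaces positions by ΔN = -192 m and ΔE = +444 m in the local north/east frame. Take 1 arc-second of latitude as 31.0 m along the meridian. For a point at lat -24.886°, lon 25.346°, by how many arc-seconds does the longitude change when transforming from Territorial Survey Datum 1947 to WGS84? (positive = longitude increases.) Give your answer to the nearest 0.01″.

At latitude -24.886°, cos φ = 0.907147.
1″ of longitude at this latitude = 31.00 × cos φ = 28.1216 m, so Δλ = 444.0 / 28.1216 = 15.789″.

Δλ = 15.79″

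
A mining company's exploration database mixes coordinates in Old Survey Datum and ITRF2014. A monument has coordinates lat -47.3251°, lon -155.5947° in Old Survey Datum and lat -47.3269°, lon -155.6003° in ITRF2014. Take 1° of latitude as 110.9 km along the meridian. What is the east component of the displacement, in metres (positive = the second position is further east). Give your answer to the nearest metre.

ΔE = -421 m

Δφ = -47.3269° − -47.3251° = -0.0018°; Δλ = -155.6003° − -155.5947° = -0.0056°.
ΔN = Δφ × 110900 = -199.6 m; ΔE = Δλ × 110900 × cos(-47.3251°) = -0.0056 × 110900 × 0.677838 = -421.0 m.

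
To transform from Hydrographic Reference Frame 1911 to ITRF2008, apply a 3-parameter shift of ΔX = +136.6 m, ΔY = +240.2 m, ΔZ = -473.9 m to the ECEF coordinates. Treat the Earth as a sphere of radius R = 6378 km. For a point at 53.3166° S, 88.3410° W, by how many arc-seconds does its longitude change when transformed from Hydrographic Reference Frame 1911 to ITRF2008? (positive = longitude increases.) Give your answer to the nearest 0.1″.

Δλ = 7.8″

sin φ = -0.801949, cos φ = 0.597393, sin λ = -0.999581, cos λ = 0.028951.
East component: ΔE = −sin λ·ΔX + cos λ·ΔY = −(-0.999581)(136.6) + (0.028951)(240.2) = 143.50 m.
1° of latitude spans πR/180 = 111317 m; at latitude φ, 1° of longitude spans that × cos φ = 66500.0 m, so Δλ = 143.50 / 66500.0 × 3600 = 7.768″.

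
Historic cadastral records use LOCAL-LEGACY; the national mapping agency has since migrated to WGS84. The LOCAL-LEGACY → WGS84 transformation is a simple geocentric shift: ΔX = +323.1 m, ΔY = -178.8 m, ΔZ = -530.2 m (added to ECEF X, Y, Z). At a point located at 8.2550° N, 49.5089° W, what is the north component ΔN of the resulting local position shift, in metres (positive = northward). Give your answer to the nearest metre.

The local north axis is (−sin φ cos λ, −sin φ sin λ, cos φ), giving ΔN = -30.123 − 19.524 − 524.707 = -574.35 m.

ΔN = -574 m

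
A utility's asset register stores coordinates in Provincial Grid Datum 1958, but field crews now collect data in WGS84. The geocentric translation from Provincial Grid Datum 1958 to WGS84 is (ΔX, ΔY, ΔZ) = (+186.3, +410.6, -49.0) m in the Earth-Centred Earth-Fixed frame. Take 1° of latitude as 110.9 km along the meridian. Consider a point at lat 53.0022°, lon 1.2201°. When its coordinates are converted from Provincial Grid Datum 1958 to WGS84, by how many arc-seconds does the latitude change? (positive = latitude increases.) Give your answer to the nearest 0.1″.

Δφ = -6.0″

sin φ = 0.798659, cos φ = 0.601784, sin λ = 0.021293, cos λ = 0.999773.
North component: ΔN = −sin φ cos λ·ΔX − sin φ sin λ·ΔY + cos φ·ΔZ = −(0.798659)(0.999773)(186.3) − (0.798659)(0.021293)(410.6) + (0.601784)(-49.0) = -185.23 m.
1° of latitude spans 110900 m, so Δφ = -185.23 / 110900 × 3600 = -6.013″.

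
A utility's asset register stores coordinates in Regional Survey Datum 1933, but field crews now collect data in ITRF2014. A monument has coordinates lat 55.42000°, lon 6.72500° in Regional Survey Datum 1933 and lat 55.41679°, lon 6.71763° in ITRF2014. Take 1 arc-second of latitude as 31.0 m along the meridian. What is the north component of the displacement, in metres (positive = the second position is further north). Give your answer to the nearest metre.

Δφ = 55.41679° − 55.42000° = -0.00321°; Δλ = 6.71763° − 6.72500° = -0.00737°.
1° of latitude = 3600 × 31.00 = 111600 m.
ΔN = Δφ × 111600 = -358.2 m; ΔE = Δλ × 111600 × cos(55.42000°) = -0.00737 × 111600 × 0.567556 = -466.8 m.

ΔN = -358 m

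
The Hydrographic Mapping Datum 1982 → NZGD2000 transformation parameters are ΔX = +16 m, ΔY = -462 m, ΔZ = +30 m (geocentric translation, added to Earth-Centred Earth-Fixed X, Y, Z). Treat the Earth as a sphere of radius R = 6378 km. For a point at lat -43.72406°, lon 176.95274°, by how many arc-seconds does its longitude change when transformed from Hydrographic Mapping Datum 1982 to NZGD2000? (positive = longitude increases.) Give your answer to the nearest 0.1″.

sin φ = -0.691186, cos φ = 0.722677, sin λ = 0.053160, cos λ = -0.998586.
East component: ΔE = −sin λ·ΔX + cos λ·ΔY = −(0.053160)(16) + (-0.998586)(-462) = 460.50 m.
1° of latitude spans πR/180 = 111317 m; at latitude φ, 1° of longitude spans that × cos φ = 80446.3 m, so Δλ = 460.50 / 80446.3 × 3600 = 20.607″.

Δλ = 20.6″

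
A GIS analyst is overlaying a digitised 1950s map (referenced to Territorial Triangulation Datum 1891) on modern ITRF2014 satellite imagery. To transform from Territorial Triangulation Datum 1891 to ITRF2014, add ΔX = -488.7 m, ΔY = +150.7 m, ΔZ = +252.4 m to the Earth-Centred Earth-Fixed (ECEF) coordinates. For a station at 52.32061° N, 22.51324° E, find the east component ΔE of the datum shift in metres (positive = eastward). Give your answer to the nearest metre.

ΔE = 326 m

At φ = 52.32061°, λ = 22.51324°: sin φ = 0.791443, cos φ = 0.611242, sin λ = 0.382897, cos λ = 0.923791.
ΔE = −sin λ·ΔX + cos λ·ΔY = −(0.382897)·(-488.7) + (0.923791)·(150.7) = 326.34 m.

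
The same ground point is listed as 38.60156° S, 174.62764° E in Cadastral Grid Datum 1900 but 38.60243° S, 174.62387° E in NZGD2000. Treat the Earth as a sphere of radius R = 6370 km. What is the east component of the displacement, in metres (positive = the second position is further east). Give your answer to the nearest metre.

Δφ = -38.60243° − -38.60156° = -0.00087°; Δλ = 174.62387° − 174.62764° = -0.00377°.
1° along a meridian = πR/180 = 111177 m.
ΔN = Δφ × 111177 = -96.7 m; ΔE = Δλ × 111177 × cos(-38.60156°) = -0.00377 × 111177 × 0.781503 = -327.6 m.

ΔE = -328 m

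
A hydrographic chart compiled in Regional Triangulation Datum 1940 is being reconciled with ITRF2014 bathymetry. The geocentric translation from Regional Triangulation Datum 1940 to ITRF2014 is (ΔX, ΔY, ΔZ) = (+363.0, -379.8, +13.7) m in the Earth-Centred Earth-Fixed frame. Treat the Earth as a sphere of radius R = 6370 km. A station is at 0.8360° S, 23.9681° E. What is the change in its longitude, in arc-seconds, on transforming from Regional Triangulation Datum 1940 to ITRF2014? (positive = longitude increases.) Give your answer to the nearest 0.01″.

sin φ = -0.014590, cos φ = 0.999894, sin λ = 0.406228, cos λ = 0.913772.
East component: ΔE = −sin λ·ΔX + cos λ·ΔY = −(0.406228)(363.0) + (0.913772)(-379.8) = -494.51 m.
1° of latitude spans πR/180 = 111177 m; at latitude φ, 1° of longitude spans that × cos φ = 111165.6 m, so Δλ = -494.51 / 111165.6 × 3600 = -16.014″.

Δλ = -16.01″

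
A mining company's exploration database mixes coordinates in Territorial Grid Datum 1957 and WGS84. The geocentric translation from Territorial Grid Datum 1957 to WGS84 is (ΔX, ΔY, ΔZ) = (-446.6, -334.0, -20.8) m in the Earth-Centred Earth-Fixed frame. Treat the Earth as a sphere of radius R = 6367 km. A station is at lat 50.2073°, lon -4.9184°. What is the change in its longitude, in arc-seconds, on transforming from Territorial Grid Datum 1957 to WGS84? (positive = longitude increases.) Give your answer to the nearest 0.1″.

Δλ = -18.8″

sin φ = 0.768365, cos φ = 0.640012, sin λ = -0.085737, cos λ = 0.996318.
East component: ΔE = −sin λ·ΔX + cos λ·ΔY = −(-0.085737)(-446.6) + (0.996318)(-334.0) = -371.06 m.
1° of latitude spans πR/180 = 111125 m; at latitude φ, 1° of longitude spans that × cos φ = 71121.4 m, so Δλ = -371.06 / 71121.4 × 3600 = -18.782″.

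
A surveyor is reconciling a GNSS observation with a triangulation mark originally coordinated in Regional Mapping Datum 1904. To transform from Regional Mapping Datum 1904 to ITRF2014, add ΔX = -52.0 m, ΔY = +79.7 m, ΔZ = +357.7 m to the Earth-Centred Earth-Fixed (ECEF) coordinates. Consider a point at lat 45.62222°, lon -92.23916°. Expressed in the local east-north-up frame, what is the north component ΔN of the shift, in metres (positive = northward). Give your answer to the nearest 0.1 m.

At φ = 45.62222°, λ = -92.23916°: sin φ = 0.714744, cos φ = 0.699386, sin λ = -0.999236, cos λ = -0.039071.
ΔN = −sin φ cos λ·ΔX − sin φ sin λ·ΔY + cos φ·ΔZ = −(0.714744)(-0.039071)(-52.0) − (0.714744)(-0.999236)(79.7) + (0.699386)(357.7) = 305.64 m.

ΔN = 305.6 m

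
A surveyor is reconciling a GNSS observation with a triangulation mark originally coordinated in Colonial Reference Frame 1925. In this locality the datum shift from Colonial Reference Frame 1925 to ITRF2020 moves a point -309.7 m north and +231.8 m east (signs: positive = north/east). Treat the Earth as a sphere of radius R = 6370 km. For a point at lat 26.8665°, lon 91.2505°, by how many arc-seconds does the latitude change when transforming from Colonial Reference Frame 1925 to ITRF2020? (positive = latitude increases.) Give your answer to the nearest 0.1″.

On a sphere of radius R, 1 rad of latitude = R, so Δφ = ΔN / R = -309.7 / 6370000 = -4.8619e-05 rad = -10.028″.

Δφ = -10.0″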